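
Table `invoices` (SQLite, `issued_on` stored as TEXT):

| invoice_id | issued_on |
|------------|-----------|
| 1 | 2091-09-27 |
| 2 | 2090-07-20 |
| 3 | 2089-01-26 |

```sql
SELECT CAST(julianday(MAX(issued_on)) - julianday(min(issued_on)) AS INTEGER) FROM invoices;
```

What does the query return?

974

MIN = 2089-01-26, MAX = 2091-09-27.
5 days remain in January 2089 after the 26th (31 − 26).
Full months from February 2089 through August 2091 contribute their day counts.
Then 27 days into September 2091.
Total: 5 + 28 + 31 + 30 + 31 + 30 + 31 + 31 + 30 + 31 + 30 + 31 + 31 + 28 + 31 + 30 + 31 + 30 + 31 + 31 + 30 + 31 + 30 + 31 + 31 + 28 + 31 + 30 + 31 + 30 + 31 + 31 + 27 = 974.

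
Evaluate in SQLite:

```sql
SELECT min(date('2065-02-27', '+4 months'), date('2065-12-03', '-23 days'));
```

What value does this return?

date('2065-02-27', '+4 months') → 2065-06-27.
date('2065-12-03', '-23 days') → 2065-11-10.
Earlier of the two is 2065-06-27.

2065-06-27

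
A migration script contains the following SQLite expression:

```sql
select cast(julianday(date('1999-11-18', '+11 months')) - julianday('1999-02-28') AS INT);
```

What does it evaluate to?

598

Adding +11 months to 1999-11-18 gives 2000-10-18.
0 days remain in February 1999 after the 28th (28 − 28).
Full months from March 1999 through September 2000 contribute their day counts.
Then 18 days into October 2000.
Total: 0 + 31 + 30 + 31 + 30 + 31 + 31 + 30 + 31 + 30 + 31 + 31 + 29 + 31 + 30 + 31 + 30 + 31 + 31 + 30 + 18 = 598.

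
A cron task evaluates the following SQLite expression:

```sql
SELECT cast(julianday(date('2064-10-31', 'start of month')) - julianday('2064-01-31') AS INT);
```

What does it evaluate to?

244

`start of month` rewinds 2064-10-31 to 2064-10-01.
0 days remain in January 2064 after the 31st (31 − 31).
Full months from February 2064 through September 2064 contribute their day counts.
Then 1 day into October 2064.
Total: 0 + 29 + 31 + 30 + 31 + 30 + 31 + 31 + 30 + 1 = 244.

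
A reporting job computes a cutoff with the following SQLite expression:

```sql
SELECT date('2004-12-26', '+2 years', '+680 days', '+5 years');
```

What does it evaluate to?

2013-11-05

Adding +2 years to 2004-12-26 gives 2006-12-26.
Applying '+680 days' to 2006-12-26: counting 680 days forward gives 2008-11-05.
Adding +5 years to 2008-11-05 gives 2013-11-05.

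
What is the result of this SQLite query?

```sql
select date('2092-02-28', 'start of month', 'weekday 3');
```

2092-02-06

`start of month` rewinds 2092-02-28 to 2092-02-01.
`weekday 3` advances to the next Wednesday; 2092-02-01 is a Friday, so it moves forward to 2092-02-06.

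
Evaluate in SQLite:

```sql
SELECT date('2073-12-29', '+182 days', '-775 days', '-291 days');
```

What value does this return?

2071-07-29

Applying '+182 days' to 2073-12-29: counting 182 days forward gives 2074-06-29.
Applying '-775 days' to 2074-06-29: counting 775 days back gives 2072-05-15.
Applying '-291 days' to 2072-05-15: counting 291 days back gives 2071-07-29.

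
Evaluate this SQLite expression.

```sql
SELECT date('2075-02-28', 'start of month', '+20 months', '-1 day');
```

`start of month` rewinds 2075-02-28 to 2075-02-01.
Adding +20 months to 2075-02-01 gives 2076-10-01.
Going back 1 day from 2076-10-01 reaches 2076-09-30 (last day of September, 30 days).

2076-09-30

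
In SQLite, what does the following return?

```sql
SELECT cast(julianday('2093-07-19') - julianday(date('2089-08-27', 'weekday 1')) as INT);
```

1420

`weekday 1` advances to the next Monday; 2089-08-27 is a Saturday, so it moves forward to 2089-08-29.
2 days remain in August 2089 after the 29th (31 − 29).
Full months from September 2089 through June 2093 contribute their day counts.
Then 19 days into July 2093.
Total: 2 + 30 + 31 + 30 + 31 + 31 + 28 + 31 + 30 + 31 + 30 + 31 + 31 + 30 + 31 + 30 + 31 + 31 + 28 + 31 + 30 + 31 + 30 + 31 + 31 + 30 + 31 + 30 + 31 + 31 + 29 + 31 + 30 + 31 + 30 + 31 + 31 + 30 + 31 + 30 + 31 + 31 + 28 + 31 + 30 + 31 + 30 + 19 = 1420.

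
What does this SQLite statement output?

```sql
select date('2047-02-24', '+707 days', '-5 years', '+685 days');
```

2045-12-16

Applying '+707 days' to 2047-02-24: counting 707 days forward gives 2049-01-31.
Adding -5 years to 2049-01-31 gives 2044-01-31.
Applying '+685 days' to 2044-01-31: counting 685 days forward gives 2045-12-16.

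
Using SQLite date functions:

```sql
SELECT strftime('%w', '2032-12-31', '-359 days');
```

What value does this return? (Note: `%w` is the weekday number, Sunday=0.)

First apply '-359 days': 2032-12-31 → 2032-01-07.
2032-01-07 is a Wednesday; with Sunday=0 that is 3.

3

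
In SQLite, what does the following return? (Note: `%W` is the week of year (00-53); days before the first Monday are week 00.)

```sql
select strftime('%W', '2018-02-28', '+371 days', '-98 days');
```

48

First apply '+371 days', '-98 days': 2018-02-28 → 2018-11-28.
2018-11-28 is a Wednesday. SQLite's %W counts Mondays since the year started; the result is 48.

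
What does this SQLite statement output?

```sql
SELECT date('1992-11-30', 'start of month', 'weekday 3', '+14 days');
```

1992-11-18

`start of month` rewinds 1992-11-30 to 1992-11-01.
`weekday 3` advances to the next Wednesday; 1992-11-01 is a Sunday, so it moves forward to 1992-11-04.
Advancing 14 more days within November lands on 1992-11-18.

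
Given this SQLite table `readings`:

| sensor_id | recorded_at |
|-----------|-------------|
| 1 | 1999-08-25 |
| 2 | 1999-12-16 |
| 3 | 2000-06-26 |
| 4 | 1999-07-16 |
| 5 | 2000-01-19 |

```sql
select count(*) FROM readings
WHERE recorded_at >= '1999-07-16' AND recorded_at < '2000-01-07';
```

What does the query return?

Rows in [1999-07-16, 2000-01-07): 1999-08-25, 1999-12-16, 1999-07-16 → 3 rows.

3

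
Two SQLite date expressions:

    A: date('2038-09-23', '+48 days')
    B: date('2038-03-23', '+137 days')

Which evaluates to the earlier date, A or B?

B

A = 2038-11-10.
B = 2038-08-07.
B is earlier.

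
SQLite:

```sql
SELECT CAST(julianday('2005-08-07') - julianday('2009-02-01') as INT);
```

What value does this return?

-1274

24 days remain in August 2005 after the 7th (31 − 7).
Full months from September 2005 through January 2009 contribute their day counts.
Then 1 day into February 2009.
Total: 24 + 30 + 31 + 30 + 31 + 31 + 28 + 31 + 30 + 31 + 30 + 31 + 31 + 30 + 31 + 30 + 31 + 31 + 28 + 31 + 30 + 31 + 30 + 31 + 31 + 30 + 31 + 30 + 31 + 31 + 29 + 31 + 30 + 31 + 30 + 31 + 31 + 30 + 31 + 30 + 31 + 31 + 1 = 1274.
The subtraction is earlier − later, so the result is −1274 → -1274.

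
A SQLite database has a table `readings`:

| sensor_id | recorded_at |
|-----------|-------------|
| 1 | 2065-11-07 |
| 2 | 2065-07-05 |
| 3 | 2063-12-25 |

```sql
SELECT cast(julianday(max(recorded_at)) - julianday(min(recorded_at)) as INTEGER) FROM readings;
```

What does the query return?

683

MIN = 2063-12-25, MAX = 2065-11-07.
6 days remain in December 2063 after the 25th (31 − 25).
Full months from January 2064 through October 2065 contribute their day counts.
Then 7 days into November 2065.
Total: 6 + 31 + 29 + 31 + 30 + 31 + 30 + 31 + 31 + 30 + 31 + 30 + 31 + 31 + 28 + 31 + 30 + 31 + 30 + 31 + 31 + 30 + 31 + 7 = 683.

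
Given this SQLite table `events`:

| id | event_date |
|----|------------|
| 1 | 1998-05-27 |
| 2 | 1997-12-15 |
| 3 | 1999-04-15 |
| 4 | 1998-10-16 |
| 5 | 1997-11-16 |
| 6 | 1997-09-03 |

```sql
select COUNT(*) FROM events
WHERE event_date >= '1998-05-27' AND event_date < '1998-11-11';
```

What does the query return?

Rows in [1998-05-27, 1998-11-11): 1998-05-27, 1998-10-16 → 2 rows.

2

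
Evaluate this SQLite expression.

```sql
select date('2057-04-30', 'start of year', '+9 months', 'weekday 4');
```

`start of year` rewinds 2057-04-30 to 2057-01-01.
Adding +9 months to 2057-01-01 gives 2057-10-01.
`weekday 4` advances to the next Thursday; 2057-10-01 is a Monday, so it moves forward to 2057-10-04.

2057-10-04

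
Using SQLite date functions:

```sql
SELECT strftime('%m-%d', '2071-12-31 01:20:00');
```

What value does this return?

12-31

`%m-%d` extracts the month-day: 12-31.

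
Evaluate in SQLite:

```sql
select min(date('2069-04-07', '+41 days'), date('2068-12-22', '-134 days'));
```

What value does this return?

2068-08-10

date('2069-04-07', '+41 days') → 2069-05-18.
date('2068-12-22', '-134 days') → 2068-08-10.
Earlier of the two is 2068-08-10.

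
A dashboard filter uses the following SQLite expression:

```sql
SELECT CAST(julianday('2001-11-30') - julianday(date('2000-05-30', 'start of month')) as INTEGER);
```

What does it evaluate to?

578

`start of month` rewinds 2000-05-30 to 2000-05-01.
30 days remain in May 2000 after the 1st (31 − 1).
Full months from June 2000 through October 2001 contribute their day counts.
Then 30 days into November 2001.
Total: 30 + 30 + 31 + 31 + 30 + 31 + 30 + 31 + 31 + 28 + 31 + 30 + 31 + 30 + 31 + 31 + 30 + 31 + 30 = 578.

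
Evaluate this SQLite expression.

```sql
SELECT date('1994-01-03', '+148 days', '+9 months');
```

Applying '+148 days' to 1994-01-03: counting 148 days forward gives 1994-05-31.
Adding +9 months to 1994-05-31 targets 1995-02-31. February 1995 has only 28 days, so SQLite normalizes the 3-day overflow forward to 1995-03-03.

1995-03-03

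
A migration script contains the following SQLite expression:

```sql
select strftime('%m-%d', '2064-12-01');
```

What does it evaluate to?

`%m-%d` extracts the month-day: 12-01.

12-01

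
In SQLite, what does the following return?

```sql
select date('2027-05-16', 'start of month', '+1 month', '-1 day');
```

`start of month` rewinds 2027-05-16 to 2027-05-01.
Adding +1 month to 2027-05-01 gives 2027-06-01.
Going back 1 day from 2027-06-01 reaches 2027-05-31 (last day of May, 31 days).

2027-05-31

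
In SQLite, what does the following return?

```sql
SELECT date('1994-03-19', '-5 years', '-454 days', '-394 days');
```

1986-11-22

Adding -5 years to 1994-03-19 gives 1989-03-19.
Applying '-454 days' to 1989-03-19: counting 454 days back gives 1987-12-21.
Applying '-394 days' to 1987-12-21: counting 394 days back gives 1986-11-22.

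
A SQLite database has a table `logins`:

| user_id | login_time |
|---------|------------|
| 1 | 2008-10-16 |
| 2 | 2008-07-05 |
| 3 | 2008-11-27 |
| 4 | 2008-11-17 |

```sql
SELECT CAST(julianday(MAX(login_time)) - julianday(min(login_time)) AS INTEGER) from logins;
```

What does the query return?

145

MIN = 2008-07-05, MAX = 2008-11-27.
26 days remain in July 2008 after the 5th (31 − 5).
August 2008: 31 days.
September 2008: 30 days.
October 2008: 31 days.
Then 27 days into November 2008.
Total: 26 + 31 + 30 + 31 + 27 = 145.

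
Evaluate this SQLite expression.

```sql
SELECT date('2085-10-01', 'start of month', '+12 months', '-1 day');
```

2086-09-30

`start of month` rewinds 2085-10-01 to 2085-10-01.
Adding +12 months to 2085-10-01 gives 2086-10-01.
Going back 1 day from 2086-10-01 reaches 2086-09-30 (last day of September, 30 days).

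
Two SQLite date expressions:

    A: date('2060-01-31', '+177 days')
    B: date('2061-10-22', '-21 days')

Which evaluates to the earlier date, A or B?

A

A = 2060-07-26.
B = 2061-10-01.
A is earlier.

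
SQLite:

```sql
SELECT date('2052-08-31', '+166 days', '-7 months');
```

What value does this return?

Applying '+166 days' to 2052-08-31: counting 166 days forward gives 2053-02-13.
Adding -7 months to 2053-02-13 gives 2052-07-13.

2052-07-13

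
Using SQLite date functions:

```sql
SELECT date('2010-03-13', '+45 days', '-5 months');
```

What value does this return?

Applying '+45 days' to 2010-03-13: counting 45 days forward gives 2010-04-27.
Adding -5 months to 2010-04-27 gives 2009-11-27.

2009-11-27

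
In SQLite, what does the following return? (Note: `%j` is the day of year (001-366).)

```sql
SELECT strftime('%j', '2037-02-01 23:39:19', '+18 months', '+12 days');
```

First apply '+18 months', '+12 days': 2037-02-01 23:39:19 → 2038-08-13 23:39:19.
Day-of-year for 2038-08-13: days since 2038-01-01 inclusive = 225, zero-padded to 225.

225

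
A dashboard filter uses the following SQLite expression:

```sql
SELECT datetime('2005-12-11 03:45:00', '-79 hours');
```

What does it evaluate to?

2005-12-07 20:45:00

-79 hours from 2005-12-11 03:45:00 is 2005-12-07 20:45:00 (crosses midnight).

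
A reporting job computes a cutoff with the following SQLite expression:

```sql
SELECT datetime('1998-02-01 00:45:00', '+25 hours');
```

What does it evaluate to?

+25 hours from 1998-02-01 00:45:00 is 1998-02-02 01:45:00 (crosses midnight).

1998-02-02 01:45:00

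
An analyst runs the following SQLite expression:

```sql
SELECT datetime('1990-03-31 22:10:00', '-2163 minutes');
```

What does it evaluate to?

1990-03-30 10:07:00

2163 minutes = 36h 3m; -2163 minutes from 1990-03-31 22:10:00 is 1990-03-30 10:07:00 (crosses midnight).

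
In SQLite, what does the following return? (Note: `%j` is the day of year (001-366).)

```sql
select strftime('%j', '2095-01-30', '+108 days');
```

First apply '+108 days': 2095-01-30 → 2095-05-18.
Day-of-year for 2095-05-18: days since 2095-01-01 inclusive = 138, zero-padded to 138.

138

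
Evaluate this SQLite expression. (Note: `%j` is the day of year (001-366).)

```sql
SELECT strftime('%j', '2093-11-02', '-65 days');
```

First apply '-65 days': 2093-11-02 → 2093-08-29.
Day-of-year for 2093-08-29: days since 2093-01-01 inclusive = 241, zero-padded to 241.

241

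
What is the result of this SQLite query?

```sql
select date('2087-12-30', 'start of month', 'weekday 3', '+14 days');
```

2087-12-17

`start of month` rewinds 2087-12-30 to 2087-12-01.
`weekday 3` advances to the next Wednesday; 2087-12-01 is a Monday, so it moves forward to 2087-12-03.
Advancing 14 more days within December lands on 2087-12-17.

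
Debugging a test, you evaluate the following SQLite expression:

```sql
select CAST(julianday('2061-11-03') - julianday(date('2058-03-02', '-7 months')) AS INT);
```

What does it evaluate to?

1554

Adding -7 months to 2058-03-02 gives 2057-08-02.
29 days remain in August 2057 after the 2nd (31 − 2).
Full months from September 2057 through October 2061 contribute their day counts.
Then 3 days into November 2061.
Total: 29 + 30 + 31 + 30 + 31 + 31 + 28 + 31 + 30 + 31 + 30 + 31 + 31 + 30 + 31 + 30 + 31 + 31 + 28 + 31 + 30 + 31 + 30 + 31 + 31 + 30 + 31 + 30 + 31 + 31 + 29 + 31 + 30 + 31 + 30 + 31 + 31 + 30 + 31 + 30 + 31 + 31 + 28 + 31 + 30 + 31 + 30 + 31 + 31 + 30 + 31 + 3 = 1554.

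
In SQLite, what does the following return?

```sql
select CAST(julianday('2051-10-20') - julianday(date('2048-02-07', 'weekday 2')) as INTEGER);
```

`weekday 2` advances to the next Tuesday; 2048-02-07 is a Friday, so it moves forward to 2048-02-11.
18 days remain in February 2048 after the 11th (29 − 11).
Full months from March 2048 through September 2051 contribute their day counts.
Then 20 days into October 2051.
Total: 18 + 31 + 30 + 31 + 30 + 31 + 31 + 30 + 31 + 30 + 31 + 31 + 28 + 31 + 30 + 31 + 30 + 31 + 31 + 30 + 31 + 30 + 31 + 31 + 28 + 31 + 30 + 31 + 30 + 31 + 31 + 30 + 31 + 30 + 31 + 31 + 28 + 31 + 30 + 31 + 30 + 31 + 31 + 30 + 20 = 1347.

1347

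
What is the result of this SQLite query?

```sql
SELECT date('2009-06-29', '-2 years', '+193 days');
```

Adding -2 years to 2009-06-29 gives 2007-06-29.
Applying '+193 days' to 2007-06-29: counting 193 days forward gives 2008-01-08.

2008-01-08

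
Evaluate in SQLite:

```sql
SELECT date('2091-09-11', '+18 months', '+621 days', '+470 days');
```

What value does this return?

2096-03-06

Adding +18 months to 2091-09-11 gives 2093-03-11.
Applying '+621 days' to 2093-03-11: counting 621 days forward gives 2094-11-22.
Applying '+470 days' to 2094-11-22: counting 470 days forward gives 2096-03-06.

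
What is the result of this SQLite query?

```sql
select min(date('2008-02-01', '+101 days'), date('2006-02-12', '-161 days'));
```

date('2008-02-01', '+101 days') → 2008-05-12.
date('2006-02-12', '-161 days') → 2005-09-04.
Earlier of the two is 2005-09-04.

2005-09-04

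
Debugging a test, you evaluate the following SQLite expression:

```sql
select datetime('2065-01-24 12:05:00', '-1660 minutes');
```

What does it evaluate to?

2065-01-23 08:25:00

1660 minutes = 27h 40m; -1660 minutes from 2065-01-24 12:05:00 is 2065-01-23 08:25:00 (crosses midnight).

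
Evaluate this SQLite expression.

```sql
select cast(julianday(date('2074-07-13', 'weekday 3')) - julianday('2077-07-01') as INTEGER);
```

`weekday 3` advances to the next Wednesday; 2074-07-13 is a Friday, so it moves forward to 2074-07-18.
13 days remain in July 2074 after the 18th (31 − 18).
Full months from August 2074 through June 2077 contribute their day counts.
Then 1 day into July 2077.
Total: 13 + 31 + 30 + 31 + 30 + 31 + 31 + 28 + 31 + 30 + 31 + 30 + 31 + 31 + 30 + 31 + 30 + 31 + 31 + 29 + 31 + 30 + 31 + 30 + 31 + 31 + 30 + 31 + 30 + 31 + 31 + 28 + 31 + 30 + 31 + 30 + 1 = 1079.
The subtraction is earlier − later, so the result is −1079 → -1079.

-1079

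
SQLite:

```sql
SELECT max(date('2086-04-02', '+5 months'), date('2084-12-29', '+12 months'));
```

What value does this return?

2086-09-02

date('2086-04-02', '+5 months') → 2086-09-02.
date('2084-12-29', '+12 months') → 2085-12-29.
Later of the two is 2086-09-02.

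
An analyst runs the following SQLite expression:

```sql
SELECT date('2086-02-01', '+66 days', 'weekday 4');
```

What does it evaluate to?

2086-04-11

Applying '+66 days' to 2086-02-01: counting 66 days forward gives 2086-04-08.
`weekday 4` advances to the next Thursday; 2086-04-08 is a Monday, so it moves forward to 2086-04-11.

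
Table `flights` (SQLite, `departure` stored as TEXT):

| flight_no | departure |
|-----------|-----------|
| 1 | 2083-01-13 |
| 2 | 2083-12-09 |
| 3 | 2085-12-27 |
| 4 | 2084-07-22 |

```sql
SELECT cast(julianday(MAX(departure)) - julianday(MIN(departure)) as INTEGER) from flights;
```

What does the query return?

MIN = 2083-01-13, MAX = 2085-12-27.
18 days remain in January 2083 after the 13th (31 − 13).
Full months from February 2083 through November 2085 contribute their day counts.
Then 27 days into December 2085.
Total: 18 + 28 + 31 + 30 + 31 + 30 + 31 + 31 + 30 + 31 + 30 + 31 + 31 + 29 + 31 + 30 + 31 + 30 + 31 + 31 + 30 + 31 + 30 + 31 + 31 + 28 + 31 + 30 + 31 + 30 + 31 + 31 + 30 + 31 + 30 + 27 = 1079.

1079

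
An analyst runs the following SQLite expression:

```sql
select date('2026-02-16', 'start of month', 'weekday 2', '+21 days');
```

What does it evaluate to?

2026-02-24

`start of month` rewinds 2026-02-16 to 2026-02-01.
`weekday 2` advances to the next Tuesday; 2026-02-01 is a Sunday, so it moves forward to 2026-02-03.
Advancing 21 more days within February lands on 2026-02-24.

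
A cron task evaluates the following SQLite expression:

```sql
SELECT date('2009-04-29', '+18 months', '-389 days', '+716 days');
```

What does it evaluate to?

Adding +18 months to 2009-04-29 gives 2010-10-29.
Applying '-389 days' to 2010-10-29: counting 389 days back gives 2009-10-05.
Applying '+716 days' to 2009-10-05: counting 716 days forward gives 2011-09-21.

2011-09-21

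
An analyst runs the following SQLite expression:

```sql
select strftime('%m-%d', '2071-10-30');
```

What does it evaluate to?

`%m-%d` extracts the month-day: 10-30.

10-30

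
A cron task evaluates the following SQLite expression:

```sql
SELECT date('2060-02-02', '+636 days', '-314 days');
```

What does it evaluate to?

Applying '+636 days' to 2060-02-02: counting 636 days forward gives 2061-10-30.
Applying '-314 days' to 2061-10-30: counting 314 days back gives 2060-12-20.

2060-12-20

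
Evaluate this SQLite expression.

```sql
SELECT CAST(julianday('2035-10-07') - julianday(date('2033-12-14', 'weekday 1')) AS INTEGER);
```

`weekday 1` advances to the next Monday; 2033-12-14 is a Wednesday, so it moves forward to 2033-12-19.
12 days remain in December 2033 after the 19th (31 − 19).
Full months from January 2034 through September 2035 contribute their day counts.
Then 7 days into October 2035.
Total: 12 + 31 + 28 + 31 + 30 + 31 + 30 + 31 + 31 + 30 + 31 + 30 + 31 + 31 + 28 + 31 + 30 + 31 + 30 + 31 + 31 + 30 + 7 = 657.

657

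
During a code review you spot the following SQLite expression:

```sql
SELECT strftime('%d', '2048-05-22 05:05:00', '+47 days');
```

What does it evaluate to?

First apply '+47 days': 2048-05-22 05:05:00 → 2048-07-08 05:05:00.
`%d` extracts the 2-digit day of month: 08.

08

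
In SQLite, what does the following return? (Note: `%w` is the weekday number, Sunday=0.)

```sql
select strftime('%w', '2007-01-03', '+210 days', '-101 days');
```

First apply '+210 days', '-101 days': 2007-01-03 → 2007-04-22.
2007-04-22 is a Sunday; with Sunday=0 that is 0.

0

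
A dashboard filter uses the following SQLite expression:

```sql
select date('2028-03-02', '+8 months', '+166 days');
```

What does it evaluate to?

2029-04-17

Adding +8 months to 2028-03-02 gives 2028-11-02.
Applying '+166 days' to 2028-11-02: counting 166 days forward gives 2029-04-17.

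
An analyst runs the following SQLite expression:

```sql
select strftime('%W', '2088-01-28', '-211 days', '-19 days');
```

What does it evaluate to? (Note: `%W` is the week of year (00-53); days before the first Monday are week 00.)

23

First apply '-211 days', '-19 days': 2088-01-28 → 2087-06-12.
2087-06-12 is a Thursday. SQLite's %W counts Mondays since the year started; the result is 23.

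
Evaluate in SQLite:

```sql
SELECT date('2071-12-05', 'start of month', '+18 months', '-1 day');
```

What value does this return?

2073-05-31

`start of month` rewinds 2071-12-05 to 2071-12-01.
Adding +18 months to 2071-12-01 gives 2073-06-01.
Going back 1 day from 2073-06-01 reaches 2073-05-31 (last day of May, 31 days).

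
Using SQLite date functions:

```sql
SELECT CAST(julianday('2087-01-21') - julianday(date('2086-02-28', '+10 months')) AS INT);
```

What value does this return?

Adding +10 months to 2086-02-28 gives 2086-12-28.
3 days remain in December 2086 after the 28th (31 − 28).
Then 21 days into January 2087.
Total: 3 + 21 = 24.

24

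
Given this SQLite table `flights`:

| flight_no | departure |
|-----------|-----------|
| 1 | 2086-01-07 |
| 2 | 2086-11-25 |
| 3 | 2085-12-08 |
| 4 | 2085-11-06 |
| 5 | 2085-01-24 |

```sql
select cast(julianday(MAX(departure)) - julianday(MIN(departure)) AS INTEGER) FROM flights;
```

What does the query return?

MIN = 2085-01-24, MAX = 2086-11-25.
7 days remain in January 2085 after the 24th (31 − 24).
Full months from February 2085 through October 2086 contribute their day counts.
Then 25 days into November 2086.
Total: 7 + 28 + 31 + 30 + 31 + 30 + 31 + 31 + 30 + 31 + 30 + 31 + 31 + 28 + 31 + 30 + 31 + 30 + 31 + 31 + 30 + 31 + 25 = 670.

670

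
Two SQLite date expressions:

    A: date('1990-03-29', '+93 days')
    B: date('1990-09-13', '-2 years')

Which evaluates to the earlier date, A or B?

B

A = 1990-06-30.
B = 1988-09-13.
B is earlier.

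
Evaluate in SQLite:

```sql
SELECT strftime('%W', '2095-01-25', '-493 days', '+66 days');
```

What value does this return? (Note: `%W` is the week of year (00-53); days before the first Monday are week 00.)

First apply '-493 days', '+66 days': 2095-01-25 → 2093-11-24.
2093-11-24 is a Tuesday. SQLite's %W counts Mondays since the year started; the result is 47.

47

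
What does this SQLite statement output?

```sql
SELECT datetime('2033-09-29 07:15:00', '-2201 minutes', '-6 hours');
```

2201 minutes = 36h 41m; -2201 minutes from 2033-09-29 07:15:00 is 2033-09-27 18:34:00 (crosses midnight).
-6 hours from 2033-09-27 18:34:00 is 2033-09-27 12:34:00.

2033-09-27 12:34:00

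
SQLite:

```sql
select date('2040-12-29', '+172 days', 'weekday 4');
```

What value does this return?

2041-06-20

Applying '+172 days' to 2040-12-29: counting 172 days forward gives 2041-06-19.
`weekday 4` advances to the next Thursday; 2041-06-19 is a Wednesday, so it moves forward to 2041-06-20.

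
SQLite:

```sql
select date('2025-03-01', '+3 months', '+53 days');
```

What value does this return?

2025-07-24

Adding +3 months to 2025-03-01 gives 2025-06-01.
Applying '+53 days' to 2025-06-01: counting 53 days forward gives 2025-07-24.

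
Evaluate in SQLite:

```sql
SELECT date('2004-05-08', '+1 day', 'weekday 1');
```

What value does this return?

2004-05-10

Advancing 1 more day within May lands on 2004-05-09.
`weekday 1` advances to the next Monday; 2004-05-09 is a Sunday, so it moves forward to 2004-05-10.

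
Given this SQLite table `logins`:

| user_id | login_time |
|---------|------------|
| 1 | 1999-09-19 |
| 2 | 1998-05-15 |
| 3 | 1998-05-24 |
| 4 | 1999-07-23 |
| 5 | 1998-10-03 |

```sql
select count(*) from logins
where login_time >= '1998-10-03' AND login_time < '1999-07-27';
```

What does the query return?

2

Rows in [1998-10-03, 1999-07-27): 1999-07-23, 1998-10-03 → 2 rows.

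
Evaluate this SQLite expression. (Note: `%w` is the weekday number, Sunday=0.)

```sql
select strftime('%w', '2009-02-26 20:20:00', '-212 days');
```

2

First apply '-212 days': 2009-02-26 20:20:00 → 2008-07-29 20:20:00.
2008-07-29 is a Tuesday; with Sunday=0 that is 2.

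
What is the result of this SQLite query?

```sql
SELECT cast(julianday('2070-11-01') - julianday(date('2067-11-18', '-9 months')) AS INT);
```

1352

Adding -9 months to 2067-11-18 gives 2067-02-18.
10 days remain in February 2067 after the 18th (28 − 18).
Full months from March 2067 through October 2070 contribute their day counts.
Then 1 day into November 2070.
Total: 10 + 31 + 30 + 31 + 30 + 31 + 31 + 30 + 31 + 30 + 31 + 31 + 29 + 31 + 30 + 31 + 30 + 31 + 31 + 30 + 31 + 30 + 31 + 31 + 28 + 31 + 30 + 31 + 30 + 31 + 31 + 30 + 31 + 30 + 31 + 31 + 28 + 31 + 30 + 31 + 30 + 31 + 31 + 30 + 31 + 1 = 1352.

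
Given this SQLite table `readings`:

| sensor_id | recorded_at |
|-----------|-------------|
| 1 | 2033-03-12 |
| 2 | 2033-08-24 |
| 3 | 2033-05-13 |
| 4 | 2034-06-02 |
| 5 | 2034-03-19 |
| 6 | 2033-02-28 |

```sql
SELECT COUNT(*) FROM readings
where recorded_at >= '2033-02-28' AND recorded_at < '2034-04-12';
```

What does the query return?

5

Rows in [2033-02-28, 2034-04-12): 2033-03-12, 2033-08-24, 2033-05-13, 2034-03-19, 2033-02-28 → 5 rows.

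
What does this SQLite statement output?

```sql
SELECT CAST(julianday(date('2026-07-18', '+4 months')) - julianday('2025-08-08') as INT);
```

467

Adding +4 months to 2026-07-18 gives 2026-11-18.
23 days remain in August 2025 after the 8th (31 − 8).
Full months from September 2025 through October 2026 contribute their day counts.
Then 18 days into November 2026.
Total: 23 + 30 + 31 + 30 + 31 + 31 + 28 + 31 + 30 + 31 + 30 + 31 + 31 + 30 + 31 + 18 = 467.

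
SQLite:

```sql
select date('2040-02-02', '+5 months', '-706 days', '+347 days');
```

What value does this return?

2039-07-09

Adding +5 months to 2040-02-02 gives 2040-07-02.
Applying '-706 days' to 2040-07-02: counting 706 days back gives 2038-07-27.
Applying '+347 days' to 2038-07-27: counting 347 days forward gives 2039-07-09.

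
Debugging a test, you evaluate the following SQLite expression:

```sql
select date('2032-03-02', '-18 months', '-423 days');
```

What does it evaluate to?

Adding -18 months to 2032-03-02 gives 2030-09-02.
Applying '-423 days' to 2030-09-02: counting 423 days back gives 2029-07-06.

2029-07-06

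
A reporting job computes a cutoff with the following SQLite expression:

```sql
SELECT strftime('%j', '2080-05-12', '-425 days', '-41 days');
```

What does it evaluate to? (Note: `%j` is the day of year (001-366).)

First apply '-425 days', '-41 days': 2080-05-12 → 2079-02-01.
Day-of-year for 2079-02-01: days since 2079-01-01 inclusive = 32, zero-padded to 032.

032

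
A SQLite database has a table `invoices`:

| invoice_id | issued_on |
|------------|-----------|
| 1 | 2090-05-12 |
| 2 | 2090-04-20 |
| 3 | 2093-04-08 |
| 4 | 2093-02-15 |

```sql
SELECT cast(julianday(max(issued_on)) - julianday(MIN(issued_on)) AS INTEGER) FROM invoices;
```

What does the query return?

MIN = 2090-04-20, MAX = 2093-04-08.
10 days remain in April 2090 after the 20th (30 − 20).
Full months from May 2090 through March 2093 contribute their day counts.
Then 8 days into April 2093.
Total: 10 + 31 + 30 + 31 + 31 + 30 + 31 + 30 + 31 + 31 + 28 + 31 + 30 + 31 + 30 + 31 + 31 + 30 + 31 + 30 + 31 + 31 + 29 + 31 + 30 + 31 + 30 + 31 + 31 + 30 + 31 + 30 + 31 + 31 + 28 + 31 + 8 = 1084.

1084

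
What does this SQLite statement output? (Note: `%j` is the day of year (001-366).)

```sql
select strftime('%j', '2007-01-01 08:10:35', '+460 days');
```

096

First apply '+460 days': 2007-01-01 08:10:35 → 2008-04-05 08:10:35.
Day-of-year for 2008-04-05: days since 2008-01-01 inclusive = 96, zero-padded to 096.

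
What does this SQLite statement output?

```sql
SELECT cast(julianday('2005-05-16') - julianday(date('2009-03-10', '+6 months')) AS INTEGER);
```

-1578

Adding +6 months to 2009-03-10 gives 2009-09-10.
15 days remain in May 2005 after the 16th (31 − 16).
Full months from June 2005 through August 2009 contribute their day counts.
Then 10 days into September 2009.
Total: 15 + 30 + 31 + 31 + 30 + 31 + 30 + 31 + 31 + 28 + 31 + 30 + 31 + 30 + 31 + 31 + 30 + 31 + 30 + 31 + 31 + 28 + 31 + 30 + 31 + 30 + 31 + 31 + 30 + 31 + 30 + 31 + 31 + 29 + 31 + 30 + 31 + 30 + 31 + 31 + 30 + 31 + 30 + 31 + 31 + 28 + 31 + 30 + 31 + 30 + 31 + 31 + 10 = 1578.
The subtraction is earlier − later, so the result is −1578 → -1578.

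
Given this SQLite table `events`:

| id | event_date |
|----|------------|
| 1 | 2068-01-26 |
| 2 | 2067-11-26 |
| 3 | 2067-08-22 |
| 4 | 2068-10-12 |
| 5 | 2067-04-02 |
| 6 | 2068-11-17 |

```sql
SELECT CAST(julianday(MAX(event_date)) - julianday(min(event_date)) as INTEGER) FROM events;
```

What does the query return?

595

MIN = 2067-04-02, MAX = 2068-11-17.
28 days remain in April 2067 after the 2nd (30 − 2).
Full months from May 2067 through October 2068 contribute their day counts.
Then 17 days into November 2068.
Total: 28 + 31 + 30 + 31 + 31 + 30 + 31 + 30 + 31 + 31 + 29 + 31 + 30 + 31 + 30 + 31 + 31 + 30 + 31 + 17 = 595.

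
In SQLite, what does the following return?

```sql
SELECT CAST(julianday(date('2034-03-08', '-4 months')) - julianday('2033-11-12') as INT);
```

-4

Adding -4 months to 2034-03-08 gives 2033-11-08.
Both dates are in November 2033: 12 − 8 = 4.
The subtraction is earlier − later, so the result is −4 → -4.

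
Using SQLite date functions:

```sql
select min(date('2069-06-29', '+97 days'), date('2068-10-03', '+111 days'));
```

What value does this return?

date('2069-06-29', '+97 days') → 2069-10-04.
date('2068-10-03', '+111 days') → 2069-01-22.
Earlier of the two is 2069-01-22.

2069-01-22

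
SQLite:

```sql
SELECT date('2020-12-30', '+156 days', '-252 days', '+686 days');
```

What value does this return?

2022-08-12

Applying '+156 days' to 2020-12-30: counting 156 days forward gives 2021-06-04.
Applying '-252 days' to 2021-06-04: counting 252 days back gives 2020-09-25.
Applying '+686 days' to 2020-09-25: counting 686 days forward gives 2022-08-12.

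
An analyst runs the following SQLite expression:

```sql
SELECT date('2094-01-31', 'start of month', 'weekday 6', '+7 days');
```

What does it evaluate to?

2094-01-09

`start of month` rewinds 2094-01-31 to 2094-01-01.
`weekday 6` advances to the next Saturday; 2094-01-01 is a Friday, so it moves forward to 2094-01-02.
Advancing 7 more days within January lands on 2094-01-09.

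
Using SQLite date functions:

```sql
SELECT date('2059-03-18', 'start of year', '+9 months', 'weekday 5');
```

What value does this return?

`start of year` rewinds 2059-03-18 to 2059-01-01.
Adding +9 months to 2059-01-01 gives 2059-10-01.
`weekday 5` advances to the next Friday; 2059-10-01 is a Wednesday, so it moves forward to 2059-10-03.

2059-10-03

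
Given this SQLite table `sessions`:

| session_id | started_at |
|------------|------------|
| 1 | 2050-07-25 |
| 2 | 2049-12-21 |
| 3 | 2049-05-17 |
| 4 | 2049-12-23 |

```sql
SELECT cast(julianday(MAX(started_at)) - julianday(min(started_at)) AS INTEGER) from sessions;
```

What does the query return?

434

MIN = 2049-05-17, MAX = 2050-07-25.
14 days remain in May 2049 after the 17th (31 − 17).
Full months from June 2049 through June 2050 contribute their day counts.
Then 25 days into July 2050.
Total: 14 + 30 + 31 + 31 + 30 + 31 + 30 + 31 + 31 + 28 + 31 + 30 + 31 + 30 + 25 = 434.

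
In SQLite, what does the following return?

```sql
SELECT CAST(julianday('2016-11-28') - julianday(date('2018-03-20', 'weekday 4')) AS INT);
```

-479

`weekday 4` advances to the next Thursday; 2018-03-20 is a Tuesday, so it moves forward to 2018-03-22.
2 days remain in November 2016 after the 28th (30 − 28).
Full months from December 2016 through February 2018 contribute their day counts.
Then 22 days into March 2018.
Total: 2 + 31 + 31 + 28 + 31 + 30 + 31 + 30 + 31 + 31 + 30 + 31 + 30 + 31 + 31 + 28 + 22 = 479.
The subtraction is earlier − later, so the result is −479 → -479.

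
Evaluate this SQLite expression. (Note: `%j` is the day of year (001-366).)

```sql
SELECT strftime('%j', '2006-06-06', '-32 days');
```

125

First apply '-32 days': 2006-06-06 → 2006-05-05.
Day-of-year for 2006-05-05: days since 2006-01-01 inclusive = 125, zero-padded to 125.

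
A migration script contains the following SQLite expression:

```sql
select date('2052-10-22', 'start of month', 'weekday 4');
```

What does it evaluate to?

2052-10-03

`start of month` rewinds 2052-10-22 to 2052-10-01.
`weekday 4` advances to the next Thursday; 2052-10-01 is a Tuesday, so it moves forward to 2052-10-03.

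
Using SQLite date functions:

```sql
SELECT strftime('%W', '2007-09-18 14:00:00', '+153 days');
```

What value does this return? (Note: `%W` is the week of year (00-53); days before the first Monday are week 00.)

07

First apply '+153 days': 2007-09-18 14:00:00 → 2008-02-18 14:00:00.
2008-02-18 is a Monday. SQLite's %W counts Mondays since the year started; the result is 07.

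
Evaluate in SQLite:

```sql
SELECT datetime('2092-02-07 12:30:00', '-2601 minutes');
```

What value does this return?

2601 minutes = 43h 21m; -2601 minutes from 2092-02-07 12:30:00 is 2092-02-05 17:09:00 (crosses midnight).

2092-02-05 17:09:00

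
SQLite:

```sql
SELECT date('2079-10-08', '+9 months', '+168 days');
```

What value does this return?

2080-12-23

Adding +9 months to 2079-10-08 gives 2080-07-08.
Applying '+168 days' to 2080-07-08: counting 168 days forward gives 2080-12-23.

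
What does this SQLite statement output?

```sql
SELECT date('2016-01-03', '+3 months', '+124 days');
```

2016-08-05

Adding +3 months to 2016-01-03 gives 2016-04-03.
Applying '+124 days' to 2016-04-03: counting 124 days forward gives 2016-08-05.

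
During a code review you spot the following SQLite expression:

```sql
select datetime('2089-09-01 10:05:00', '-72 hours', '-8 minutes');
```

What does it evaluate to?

2089-08-29 09:57:00

-72 hours from 2089-09-01 10:05:00 is 2089-08-29 10:05:00 (crosses midnight).
-8 minutes from 2089-08-29 10:05:00 is 2089-08-29 09:57:00.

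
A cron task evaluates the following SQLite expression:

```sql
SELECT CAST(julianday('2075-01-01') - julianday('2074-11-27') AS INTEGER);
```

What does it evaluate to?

3 days remain in November 2074 after the 27th (30 − 27).
December 2074: 31 days.
Then 1 day into January 2075.
Total: 3 + 31 + 1 = 35.

35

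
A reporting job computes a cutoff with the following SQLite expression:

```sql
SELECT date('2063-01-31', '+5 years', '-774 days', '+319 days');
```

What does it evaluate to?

2066-11-02

Adding +5 years to 2063-01-31 gives 2068-01-31.
Applying '-774 days' to 2068-01-31: counting 774 days back gives 2065-12-18.
Applying '+319 days' to 2065-12-18: counting 319 days forward gives 2066-11-02.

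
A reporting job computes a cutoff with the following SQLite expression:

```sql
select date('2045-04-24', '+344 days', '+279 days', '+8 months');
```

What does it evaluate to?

2047-09-07

Applying '+344 days' to 2045-04-24: counting 344 days forward gives 2046-04-03.
Applying '+279 days' to 2046-04-03: counting 279 days forward gives 2047-01-07.
Adding +8 months to 2047-01-07 gives 2047-09-07.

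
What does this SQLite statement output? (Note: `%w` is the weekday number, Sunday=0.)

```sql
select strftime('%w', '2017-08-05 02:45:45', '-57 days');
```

First apply '-57 days': 2017-08-05 02:45:45 → 2017-06-09 02:45:45.
2017-06-09 is a Friday; with Sunday=0 that is 5.

5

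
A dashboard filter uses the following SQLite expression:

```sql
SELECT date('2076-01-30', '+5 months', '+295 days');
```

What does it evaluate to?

2077-04-21

Adding +5 months to 2076-01-30 gives 2076-06-30.
Applying '+295 days' to 2076-06-30: counting 295 days forward gives 2077-04-21.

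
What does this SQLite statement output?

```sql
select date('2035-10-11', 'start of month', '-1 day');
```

`start of month` rewinds 2035-10-11 to 2035-10-01.
Going back 1 day from 2035-10-01 reaches 2035-09-30 (last day of September, 30 days).

2035-09-30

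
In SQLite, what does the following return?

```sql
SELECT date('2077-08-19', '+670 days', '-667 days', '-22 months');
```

Applying '+670 days' to 2077-08-19: counting 670 days forward gives 2079-06-20.
Applying '-667 days' to 2079-06-20: counting 667 days back gives 2077-08-22.
Adding -22 months to 2077-08-22 gives 2075-10-22.

2075-10-22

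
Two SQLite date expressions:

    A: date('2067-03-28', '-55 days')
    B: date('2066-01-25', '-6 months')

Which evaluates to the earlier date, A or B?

B

A = 2067-02-01.
B = 2065-07-25.
B is earlier.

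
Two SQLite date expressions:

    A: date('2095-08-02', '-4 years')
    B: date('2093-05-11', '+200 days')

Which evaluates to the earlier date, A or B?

A = 2091-08-02.
B = 2093-11-27.
A is earlier.

A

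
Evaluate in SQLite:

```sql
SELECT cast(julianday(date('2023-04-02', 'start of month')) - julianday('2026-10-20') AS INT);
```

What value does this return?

-1298

`start of month` rewinds 2023-04-02 to 2023-04-01.
29 days remain in April 2023 after the 1st (30 − 1).
Full months from May 2023 through September 2026 contribute their day counts.
Then 20 days into October 2026.
Total: 29 + 31 + 30 + 31 + 31 + 30 + 31 + 30 + 31 + 31 + 29 + 31 + 30 + 31 + 30 + 31 + 31 + 30 + 31 + 30 + 31 + 31 + 28 + 31 + 30 + 31 + 30 + 31 + 31 + 30 + 31 + 30 + 31 + 31 + 28 + 31 + 30 + 31 + 30 + 31 + 31 + 30 + 20 = 1298.
The subtraction is earlier − later, so the result is −1298 → -1298.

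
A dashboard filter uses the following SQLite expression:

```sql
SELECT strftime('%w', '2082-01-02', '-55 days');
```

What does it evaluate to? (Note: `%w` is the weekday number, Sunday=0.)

First apply '-55 days': 2082-01-02 → 2081-11-08.
2081-11-08 is a Saturday; with Sunday=0 that is 6.

6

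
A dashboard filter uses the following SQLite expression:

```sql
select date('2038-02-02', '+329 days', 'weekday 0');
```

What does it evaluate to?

2039-01-02

Applying '+329 days' to 2038-02-02: counting 329 days forward gives 2038-12-28.
`weekday 0` advances to the next Sunday; 2038-12-28 is a Tuesday, so it moves forward to 2039-01-02.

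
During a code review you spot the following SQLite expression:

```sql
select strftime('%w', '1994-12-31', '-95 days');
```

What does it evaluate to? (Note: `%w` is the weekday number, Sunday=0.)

2

First apply '-95 days': 1994-12-31 → 1994-09-27.
1994-09-27 is a Tuesday; with Sunday=0 that is 2.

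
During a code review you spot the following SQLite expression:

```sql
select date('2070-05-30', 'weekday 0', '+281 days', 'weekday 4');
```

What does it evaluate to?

`weekday 0` advances to the next Sunday; 2070-05-30 is a Friday, so it moves forward to 2070-06-01.
Applying '+281 days' to 2070-06-01: counting 281 days forward gives 2071-03-09.
`weekday 4` advances to the next Thursday; 2071-03-09 is a Monday, so it moves forward to 2071-03-12.

2071-03-12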